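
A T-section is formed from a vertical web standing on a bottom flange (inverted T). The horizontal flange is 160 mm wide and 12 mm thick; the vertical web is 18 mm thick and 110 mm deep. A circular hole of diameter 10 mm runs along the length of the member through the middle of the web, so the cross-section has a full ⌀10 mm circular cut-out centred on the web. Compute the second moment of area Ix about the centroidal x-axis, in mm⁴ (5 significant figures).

Split into non-overlapping primitives; take the origin at the lower-left of the bounding box.
Flange: 160 × 12, A = 1 920 mm², y = 6 mm, Ī = 23 040 mm⁴.
Web: 18 × 110, A = 1 980 mm², y = 67 mm, Ī = 1 996 500 mm⁴.
Hole (subtracted): ⌀10, A = 78.53982 mm², y = 67 mm, Ī = 490.8739 mm⁴.
Centroid: ȳ = ΣA·y / ΣA = 36.35203 mm.
Transfer each piece to the centroidal x-axis using Ī + A·d² with d = y − 36.35203:
  flange: d = -30.35203 mm → contributes +1 791 832 mm⁴
  web: d = 30.64797 mm → contributes +3 856 310 mm⁴
  hole: d = 30.64797 mm → contributes −74263.18 mm⁴
Total I = 5 573 879 mm⁴.

Ix ≈ 5.5739 × 10⁶ mm⁴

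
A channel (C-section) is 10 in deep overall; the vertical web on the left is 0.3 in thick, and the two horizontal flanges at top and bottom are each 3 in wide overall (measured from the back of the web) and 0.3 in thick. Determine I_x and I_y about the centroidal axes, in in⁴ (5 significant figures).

Split into non-overlapping primitives; take the origin at the lower-left of the bounding box.
Web: 0.3 × 10, A = 3 in², y = 5 in, Ī = 25 in⁴.
Top flange (beyond web): 2.7 × 0.3, A = 0.81 in², y = 9.85 in, Ī = 0.006075 in⁴.
Bottom flange (beyond web): 2.7 × 0.3, A = 0.81 in², y = 0.15 in, Ī = 0.006075 in⁴.
By symmetry the centroid is at mid-height, ȳ = 5 in.
Transfer each piece to the centroidal x-axis using Ī + A·d² with d = y − 5:
  web: d = 0 in → contributes +25 in⁴
  top flange (beyond web): d = 4.85 in → contributes +19.0593 in⁴
  bottom flange (beyond web): d = -4.85 in → contributes +19.0593 in⁴
Total I = 63.1186 in⁴.
For the y-axis: x̄ = 0.675974 in.
Repeating about the centroidal y-axis gives I_y = 3.373533 in⁴.

I_x ≈ 63.119 in⁴, I_y ≈ 3.3735 in⁴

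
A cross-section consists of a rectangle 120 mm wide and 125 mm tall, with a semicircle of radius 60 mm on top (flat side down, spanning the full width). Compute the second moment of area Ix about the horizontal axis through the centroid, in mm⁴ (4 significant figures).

Treat the section as a set of non-overlapping primitives; coordinates are from the bounding-box lower-left.
Rectangular body: 120 × 125, A = 15 000 mm², y = 62.5 mm, Ī = 19 531 250 mm⁴.
Semicircular cap: semicircle r = 60, A = 5654.87 mm², y = 150.465 mm, Ī = 1 422 450 mm⁴.
Centroid: ȳ = ΣA·y / ΣA = 86.5829 mm.
Transfer each piece to the horizontal axis through the centroid using Ī + A·d² with d = y − 86.5829:
  rectangular body: d = -24.0829 mm → contributes +28 231 044 mm⁴
  semicircular cap: d = 63.8819 mm → contributes +24 499 370 mm⁴
Total I = 52 730 414 mm⁴.

Ix ≈ 5.273 × 10⁷ mm⁴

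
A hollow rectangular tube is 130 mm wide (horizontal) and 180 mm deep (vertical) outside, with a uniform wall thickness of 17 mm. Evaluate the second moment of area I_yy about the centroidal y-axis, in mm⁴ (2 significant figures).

I_yy ≈ 2.2 × 10⁷ mm⁴

Split into non-overlapping primitives; take the origin at the lower-left of the bounding box.
Outer rectangle: 130 × 180, A = 23 400 mm², x = 65 mm, Ī = 32 955 000 mm⁴.
Inner void (subtracted): 96 × 146, A = 14 016 mm², x = 65 mm, Ī = 10 764 288 mm⁴.
By symmetry the centroid is at mid-width, x̄ = 65 mm.
All pieces are centred on the centroidal y-axis, so I = ΣĪ (holes subtracted) = 22 190 712 mm⁴.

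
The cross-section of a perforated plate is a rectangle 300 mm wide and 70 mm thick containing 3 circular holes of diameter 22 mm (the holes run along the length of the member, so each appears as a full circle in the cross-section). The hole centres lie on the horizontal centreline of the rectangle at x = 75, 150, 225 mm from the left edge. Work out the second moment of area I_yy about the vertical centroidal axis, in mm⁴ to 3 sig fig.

Treat the section as a set of non-overlapping primitives; coordinates are from the bounding-box lower-left.
Plate: 300 × 70, A = 21 000 mm², x = 150 mm, Ī = 157 500 000 mm⁴.
Hole 1 (subtracted): ⌀22, A = 380.13 mm², x = 75 mm, Ī = 11 499 mm⁴.
Hole 2 (subtracted): ⌀22, A = 380.13 mm², x = 150 mm, Ī = 11 499 mm⁴.
Hole 3 (subtracted): ⌀22, A = 380.13 mm², x = 225 mm, Ī = 11 499 mm⁴.
By symmetry the centroid is at mid-width, x̄ = 150 mm.
Transfer each piece to the vertical centroidal axis using Ī + A·d² with d = x − 150:
  plate: d = 0 mm → contributes +157 500 000 mm⁴
  hole 1: d = -75 mm → contributes −2 149 746 mm⁴
  hole 2: d = 0 mm → contributes −11 499 mm⁴
  hole 3: d = 75 mm → contributes −2 149 746 mm⁴
Total I = 153 189 010 mm⁴.

I_yy ≈ 1.53 × 10⁸ mm⁴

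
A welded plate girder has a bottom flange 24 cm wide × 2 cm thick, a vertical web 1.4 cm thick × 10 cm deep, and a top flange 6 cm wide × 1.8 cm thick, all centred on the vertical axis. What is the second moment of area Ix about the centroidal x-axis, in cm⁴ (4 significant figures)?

Split into non-overlapping primitives; take the origin at the lower-left of the bounding box.
Bottom plate: 24 × 2, A = 48 cm², y = 1 cm, Ī = 16 cm⁴.
Web plate: 1.4 × 10, A = 14 cm², y = 7 cm, Ī = 116.667 cm⁴.
Top plate: 6 × 1.8, A = 10.8 cm², y = 12.9 cm, Ī = 2.916 cm⁴.
Centroid: ȳ = ΣA·y / ΣA = 3.91923 cm.
Transfer each piece to the centroidal x-axis using Ī + A·d² with d = y − 3.91923:
  bottom plate: d = -2.91923 cm → contributes +425.052 cm⁴
  web plate: d = 3.08077 cm → contributes +249.543 cm⁴
  top plate: d = 8.98077 cm → contributes +873.982 cm⁴
Total I = 1548.58 cm⁴.

Ix ≈ 1549 cm⁴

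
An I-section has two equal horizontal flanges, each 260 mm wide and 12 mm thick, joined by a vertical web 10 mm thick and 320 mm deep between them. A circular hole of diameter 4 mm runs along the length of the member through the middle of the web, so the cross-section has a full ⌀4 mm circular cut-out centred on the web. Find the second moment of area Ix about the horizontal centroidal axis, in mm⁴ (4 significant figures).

Treat the section as a set of non-overlapping primitives; coordinates are from the bounding-box lower-left.
Bottom flange: 260 × 12, A = 3 120 mm², y = 6 mm, Ī = 37 440 mm⁴.
Web: 10 × 320, A = 3 200 mm², y = 172 mm, Ī = 27 306 667 mm⁴.
Top flange: 260 × 12, A = 3 120 mm², y = 338 mm, Ī = 37 440 mm⁴.
Hole (subtracted): ⌀4, A = 12.5664 mm², y = 172 mm, Ī = 12.5664 mm⁴.
By symmetry the centroid is at mid-height, ȳ = 172 mm.
Transfer each piece to the horizontal centroidal axis using Ī + A·d² with d = y − 172:
  bottom flange: d = -166 mm → contributes +86 012 160 mm⁴
  web: d = 0 mm → contributes +27 306 667 mm⁴
  top flange: d = 166 mm → contributes +86 012 160 mm⁴
  hole: d = 0 mm → contributes −12.5664 mm⁴
Total I = 199 330 974 mm⁴.

Ix ≈ 1.993 × 10⁸ mm⁴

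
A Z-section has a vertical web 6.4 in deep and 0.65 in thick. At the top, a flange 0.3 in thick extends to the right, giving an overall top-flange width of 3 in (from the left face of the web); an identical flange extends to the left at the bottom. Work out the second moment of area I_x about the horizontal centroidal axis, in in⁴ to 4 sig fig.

Split into non-overlapping primitives; take the origin at the lower-left of the bounding box.
Web: 0.65 × 6.4, A = 4.16 in², y = 3.2 in, Ī = 14.1995 in⁴.
Top flange (beyond web): 2.35 × 0.3, A = 0.705 in², y = 6.25 in, Ī = 0.0052875 in⁴.
Bottom flange (beyond web): 2.35 × 0.3, A = 0.705 in², y = 0.15 in, Ī = 0.0052875 in⁴.
Centroid: ȳ = ΣA·y / ΣA = 3.2 in.
Transfer each piece to the horizontal centroidal axis using Ī + A·d² with d = y − 3.2:
  web: d = 0 in → contributes +14.1995 in⁴
  top flange (beyond web): d = 3.05 in → contributes +6.56355 in⁴
  bottom flange (beyond web): d = -3.05 in → contributes +6.56355 in⁴
Total I = 27.3266 in⁴.

I_x ≈ 27.33 in⁴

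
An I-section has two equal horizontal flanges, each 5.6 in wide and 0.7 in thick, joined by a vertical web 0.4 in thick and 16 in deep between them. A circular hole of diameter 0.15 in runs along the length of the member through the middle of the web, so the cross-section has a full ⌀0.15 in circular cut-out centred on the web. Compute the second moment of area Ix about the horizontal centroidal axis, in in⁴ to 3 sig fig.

Ix ≈ 683 in⁴

Break the section into simple shapes (no overlaps), measuring from the bottom-left corner of the bounding box.
Bottom flange: 5.6 × 0.7, A = 3.92 in², y = 0.35 in, Ī = 0.16007 in⁴.
Web: 0.4 × 16, A = 6.4 in², y = 8.7 in, Ī = 136.53 in⁴.
Top flange: 5.6 × 0.7, A = 3.92 in², y = 17.05 in, Ī = 0.16007 in⁴.
Hole (subtracted): ⌀0.15, A = 0.017671 in², y = 8.7 in, Ī = 0.00002485 in⁴.
By symmetry the centroid is at mid-height, ȳ = 8.7 in.
Transfer each piece to the horizontal centroidal axis using Ī + A·d² with d = y − 8.7:
  bottom flange: d = -8.35 in → contributes +273.47 in⁴
  web: d = 0 in → contributes +136.53 in⁴
  top flange: d = 8.35 in → contributes +273.47 in⁴
  hole: d = 0 in → contributes −0.00002485 in⁴
Total I = 683.48 in⁴.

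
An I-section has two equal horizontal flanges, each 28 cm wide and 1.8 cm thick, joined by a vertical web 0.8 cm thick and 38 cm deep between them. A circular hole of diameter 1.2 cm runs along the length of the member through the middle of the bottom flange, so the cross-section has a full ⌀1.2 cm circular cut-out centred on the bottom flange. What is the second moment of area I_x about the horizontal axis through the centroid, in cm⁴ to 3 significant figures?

I_x ≈ 4.32 × 10⁴ cm⁴

Treat the section as a set of non-overlapping primitives; coordinates are from the bounding-box lower-left.
Bottom flange: 28 × 1.8, A = 50.4 cm², y = 0.9 cm, Ī = 13.608 cm⁴.
Web: 0.8 × 38, A = 30.4 cm², y = 20.8 cm, Ī = 3658.1 cm⁴.
Top flange: 28 × 1.8, A = 50.4 cm², y = 40.7 cm, Ī = 13.608 cm⁴.
Hole (subtracted): ⌀1.2, A = 1.131 cm², y = 0.9 cm, Ī = 0.10179 cm⁴.
Centroid: ȳ = ΣA·y / ΣA = 20.973 cm.
Transfer each piece to the horizontal axis through the centroid using Ī + A·d² with d = y − 20.973:
  bottom flange: d = -20.073 cm → contributes +20 321 cm⁴
  web: d = -0.17303 cm → contributes +3 659 cm⁴
  top flange: d = 19.727 cm → contributes +19 627 cm⁴
  hole: d = -20.073 cm → contributes −455.8 cm⁴
Total I = 43 151 cm⁴.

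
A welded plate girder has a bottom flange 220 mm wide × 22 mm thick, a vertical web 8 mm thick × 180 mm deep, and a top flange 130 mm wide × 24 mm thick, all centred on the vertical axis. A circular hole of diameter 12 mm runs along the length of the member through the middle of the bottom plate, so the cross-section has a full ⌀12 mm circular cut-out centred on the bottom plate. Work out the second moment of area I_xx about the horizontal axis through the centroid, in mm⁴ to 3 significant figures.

I_xx ≈ 8.22 × 10⁷ mm⁴

Decompose the section into non-overlapping parts with the origin at the bottom-left of its bounding rectangle.
Bottom plate: 220 × 22, A = 4 840 mm², y = 11 mm, Ī = 195 213 mm⁴.
Web plate: 8 × 180, A = 1 440 mm², y = 112 mm, Ī = 3 888 000 mm⁴.
Top plate: 130 × 24, A = 3 120 mm², y = 214 mm, Ī = 149 760 mm⁴.
Hole (subtracted): ⌀12, A = 113.1 mm², y = 11 mm, Ī = 1017.9 mm⁴.
Centroid: ȳ = ΣA·y / ΣA = 94.86 mm.
Transfer each piece to the horizontal axis through the centroid using Ī + A·d² with d = y − 94.86:
  bottom plate: d = -83.86 mm → contributes +34 232 541 mm⁴
  web plate: d = 17.14 mm → contributes +4 311 041 mm⁴
  top plate: d = 119.14 mm → contributes +44 436 072 mm⁴
  hole: d = -83.86 mm → contributes −796 376 mm⁴
Total I = 82 183 279 mm⁴.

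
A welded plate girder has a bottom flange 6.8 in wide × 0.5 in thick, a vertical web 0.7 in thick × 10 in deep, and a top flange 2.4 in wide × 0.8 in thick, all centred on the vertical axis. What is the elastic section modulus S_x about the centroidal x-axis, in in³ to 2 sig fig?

Break the section into simple shapes (no overlaps), measuring from the bottom-left corner of the bounding box.
Bottom plate: 6.8 × 0.5, A = 3.4 in², y = 0.25 in, Ī = 0.07083 in⁴.
Web plate: 0.7 × 10, A = 7 in², y = 5.5 in, Ī = 58.33 in⁴.
Top plate: 2.4 × 0.8, A = 1.92 in², y = 10.9 in, Ī = 0.1024 in⁴.
Centroid: ȳ = ΣA·y / ΣA = 4.893 in.
Transfer each piece to the centroidal x-axis using Ī + A·d² with d = y − 4.893:
  bottom plate: d = -4.643 in → contributes +73.36 in⁴
  web plate: d = 0.6073 in → contributes +60.92 in⁴
  top plate: d = 6.007 in → contributes +69.39 in⁴
Total I = 203.7 in⁴.
Extreme fibre distance c = 6.407 in; S = I/c = 31.79 in³.

S_x ≈ 32 in³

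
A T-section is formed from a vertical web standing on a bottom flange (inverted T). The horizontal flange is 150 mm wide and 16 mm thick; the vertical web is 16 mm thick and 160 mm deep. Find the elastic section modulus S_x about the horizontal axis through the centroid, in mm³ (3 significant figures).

S_x ≈ 1.23 × 10⁵ mm³

Treat the section as a set of non-overlapping primitives; coordinates are from the bounding-box lower-left.
Flange: 150 × 16, A = 2 400 mm², y = 8 mm, Ī = 51 200 mm⁴.
Web: 16 × 160, A = 2 560 mm², y = 96 mm, Ī = 5 461 333 mm⁴.
Centroid: ȳ = ΣA·y / ΣA = 53.419 mm.
Transfer each piece to the horizontal axis through the centroid using Ī + A·d² with d = y − 53.419:
  flange: d = -45.419 mm → contributes +5 002 203 mm⁴
  web: d = 42.581 mm → contributes +10 102 898 mm⁴
Total I = 15 105 101 mm⁴.
Extreme fibre distance c = 122.58 mm; S = I/c = 123 226 mm³.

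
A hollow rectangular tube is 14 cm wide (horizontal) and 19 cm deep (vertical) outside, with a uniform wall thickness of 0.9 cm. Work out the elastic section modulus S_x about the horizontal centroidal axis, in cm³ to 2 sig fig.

S_x ≈ 300 cm³

Break the section into simple shapes (no overlaps), measuring from the bottom-left corner of the bounding box.
Outer rectangle: 14 × 19, A = 266 cm², y = 9.5 cm, Ī = 8 002 cm⁴.
Inner void (subtracted): 12.2 × 17.2, A = 209.8 cm², y = 9.5 cm, Ī = 5 173 cm⁴.
By symmetry the centroid is at mid-height, ȳ = 9.5 cm.
All pieces are centred on the horizontal centroidal axis, so I = ΣĪ (holes subtracted) = 2 829 cm⁴.
Extreme fibre distance c = 9.5 cm; S = I/c = 297.8 cm³.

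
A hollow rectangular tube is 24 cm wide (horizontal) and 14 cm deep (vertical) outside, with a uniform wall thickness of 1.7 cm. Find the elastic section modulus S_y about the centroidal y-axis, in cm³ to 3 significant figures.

Split into non-overlapping primitives; take the origin at the lower-left of the bounding box.
Outer rectangle: 24 × 14, A = 336 cm², x = 12 cm, Ī = 16 128 cm⁴.
Inner void (subtracted): 20.6 × 10.6, A = 218.36 cm², x = 12 cm, Ī = 7721.9 cm⁴.
By symmetry the centroid is at mid-width, x̄ = 12 cm.
All pieces are centred on the centroidal y-axis, so I = ΣĪ (holes subtracted) = 8406.1 cm⁴.
Extreme fibre distance c = 12 cm; S = I/c = 700.51 cm³.

S_y ≈ 701 cm³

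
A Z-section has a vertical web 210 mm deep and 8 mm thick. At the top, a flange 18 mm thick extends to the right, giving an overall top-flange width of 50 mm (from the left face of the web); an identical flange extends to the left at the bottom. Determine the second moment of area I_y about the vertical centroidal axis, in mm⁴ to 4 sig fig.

I_y ≈ 1.176 × 10⁶ mm⁴

Split into non-overlapping primitives; take the origin at the lower-left of the bounding box.
Web: 8 × 210, A = 1 680 mm², x = 46 mm, Ī = 8 960 mm⁴.
Top flange (beyond web): 42 × 18, A = 756 mm², x = 71 mm, Ī = 111 132 mm⁴.
Bottom flange (beyond web): 42 × 18, A = 756 mm², x = 21 mm, Ī = 111 132 mm⁴.
Centroid: x̄ = ΣA·x / ΣA = 46 mm.
Transfer each piece to the vertical centroidal axis using Ī + A·d² with d = x − 46:
  web: d = 0 mm → contributes +8 960 mm⁴
  top flange (beyond web): d = 25 mm → contributes +583 632 mm⁴
  bottom flange (beyond web): d = -25 mm → contributes +583 632 mm⁴
Total I = 1 176 224 mm⁴.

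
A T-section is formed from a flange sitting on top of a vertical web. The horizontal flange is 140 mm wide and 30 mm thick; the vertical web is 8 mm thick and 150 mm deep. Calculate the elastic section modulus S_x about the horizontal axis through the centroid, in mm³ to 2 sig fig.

S_x ≈ 7.0 × 10⁴ mm³

Treat the section as a set of non-overlapping primitives; coordinates are from the bounding-box lower-left.
Flange: 140 × 30, A = 4 200 mm², y = 165 mm, Ī = 315 000 mm⁴.
Web: 8 × 150, A = 1 200 mm², y = 75 mm, Ī = 2 250 000 mm⁴.
Centroid: ȳ = ΣA·y / ΣA = 145 mm.
Transfer each piece to the horizontal axis through the centroid using Ī + A·d² with d = y − 145:
  flange: d = 20 mm → contributes +1 995 000 mm⁴
  web: d = -70 mm → contributes +8 130 000 mm⁴
Total I = 10 125 000 mm⁴.
Extreme fibre distance c = 145 mm; S = I/c = 69 828 mm³.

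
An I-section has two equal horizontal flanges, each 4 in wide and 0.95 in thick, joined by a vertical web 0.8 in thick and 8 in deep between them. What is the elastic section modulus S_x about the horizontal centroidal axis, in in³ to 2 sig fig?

S_x ≈ 38 in³

Break the section into simple shapes (no overlaps), measuring from the bottom-left corner of the bounding box.
Bottom flange: 4 × 0.95, A = 3.8 in², y = 0.475 in, Ī = 0.2858 in⁴.
Web: 0.8 × 8, A = 6.4 in², y = 4.95 in, Ī = 34.13 in⁴.
Top flange: 4 × 0.95, A = 3.8 in², y = 9.425 in, Ī = 0.2858 in⁴.
By symmetry the centroid is at mid-height, ȳ = 4.95 in.
Transfer each piece to the horizontal centroidal axis using Ī + A·d² with d = y − 4.95:
  bottom flange: d = -4.475 in → contributes +76.38 in⁴
  web: d = 0 in → contributes +34.13 in⁴
  top flange: d = 4.475 in → contributes +76.38 in⁴
Total I = 186.9 in⁴.
Extreme fibre distance c = 4.95 in; S = I/c = 37.76 in³.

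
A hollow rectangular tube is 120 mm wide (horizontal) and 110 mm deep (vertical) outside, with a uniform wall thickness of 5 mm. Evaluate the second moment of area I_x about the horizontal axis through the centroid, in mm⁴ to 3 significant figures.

Break the section into simple shapes (no overlaps), measuring from the bottom-left corner of the bounding box.
Outer rectangle: 120 × 110, A = 13 200 mm², y = 55 mm, Ī = 13 310 000 mm⁴.
Inner void (subtracted): 110 × 100, A = 11 000 mm², y = 55 mm, Ī = 9 166 667 mm⁴.
By symmetry the centroid is at mid-height, ȳ = 55 mm.
All pieces are centred on the horizontal axis through the centroid, so I = ΣĪ (holes subtracted) = 4 143 333 mm⁴.

I_x ≈ 4.14 × 10⁶ mm⁴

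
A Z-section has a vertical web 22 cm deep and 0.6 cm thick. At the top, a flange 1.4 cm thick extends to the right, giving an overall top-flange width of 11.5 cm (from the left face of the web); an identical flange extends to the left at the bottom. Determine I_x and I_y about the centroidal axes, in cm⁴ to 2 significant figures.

Treat the section as a set of non-overlapping primitives; coordinates are from the bounding-box lower-left.
Web: 0.6 × 22, A = 13.2 cm², y = 11 cm, Ī = 532.4 cm⁴.
Top flange (beyond web): 10.9 × 1.4, A = 15.26 cm², y = 21.3 cm, Ī = 2.492 cm⁴.
Bottom flange (beyond web): 10.9 × 1.4, A = 15.26 cm², y = 0.7 cm, Ī = 2.492 cm⁴.
Centroid: ȳ = ΣA·y / ΣA = 11 cm.
Transfer each piece to the centroidal x-axis using Ī + A·d² with d = y − 11:
  web: d = 0 cm → contributes +532.4 cm⁴
  top flange (beyond web): d = 10.3 cm → contributes +1 621 cm⁴
  bottom flange (beyond web): d = -10.3 cm → contributes +1 621 cm⁴
Total I = 3 775 cm⁴.
For the y-axis: x̄ = 11.2 cm.
Repeating about the centroidal y-axis gives I_y = 1 312 cm⁴.

I_x ≈ 3800 cm⁴, I_y ≈ 1300 cm⁴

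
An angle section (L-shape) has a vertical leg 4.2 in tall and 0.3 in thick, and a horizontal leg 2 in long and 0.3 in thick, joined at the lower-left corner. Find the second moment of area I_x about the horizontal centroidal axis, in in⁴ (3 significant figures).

Treat the section as a set of non-overlapping primitives; coordinates are from the bounding-box lower-left.
Vertical leg: 0.3 × 4.2, A = 1.26 in², y = 2.1 in, Ī = 1.8522 in⁴.
Horizontal leg (remainder): 1.7 × 0.3, A = 0.51 in², y = 0.15 in, Ī = 0.003825 in⁴.
Centroid: ȳ = ΣA·y / ΣA = 1.5381 in.
Transfer each piece to the horizontal centroidal axis using Ī + A·d² with d = y − 1.5381:
  vertical leg: d = 0.56186 in → contributes +2.25 in⁴
  horizontal leg (remainder): d = -1.3881 in → contributes +0.98655 in⁴
Total I = 3.2365 in⁴.

I_x ≈ 3.24 in⁴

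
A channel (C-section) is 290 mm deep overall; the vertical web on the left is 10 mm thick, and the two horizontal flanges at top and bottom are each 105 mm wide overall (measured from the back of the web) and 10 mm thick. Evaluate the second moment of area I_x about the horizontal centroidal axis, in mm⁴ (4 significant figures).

Decompose the section into non-overlapping parts with the origin at the bottom-left of its bounding rectangle.
Web: 10 × 290, A = 2 900 mm², y = 145 mm, Ī = 20 324 167 mm⁴.
Top flange (beyond web): 95 × 10, A = 950 mm², y = 285 mm, Ī = 7916.67 mm⁴.
Bottom flange (beyond web): 95 × 10, A = 950 mm², y = 5 mm, Ī = 7916.67 mm⁴.
By symmetry the centroid is at mid-height, ȳ = 145 mm.
Transfer each piece to the horizontal centroidal axis using Ī + A·d² with d = y − 145:
  web: d = 0 mm → contributes +20 324 167 mm⁴
  top flange (beyond web): d = 140 mm → contributes +18 627 917 mm⁴
  bottom flange (beyond web): d = -140 mm → contributes +18 627 917 mm⁴
Total I = 57 580 000 mm⁴.

I_x ≈ 5.758 × 10⁷ mm⁴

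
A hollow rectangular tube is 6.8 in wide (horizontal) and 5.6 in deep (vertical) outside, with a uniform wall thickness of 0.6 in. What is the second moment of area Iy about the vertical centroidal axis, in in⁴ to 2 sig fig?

Iy ≈ 82 in⁴

Treat the section as a set of non-overlapping primitives; coordinates are from the bounding-box lower-left.
Outer rectangle: 6.8 × 5.6, A = 38.08 in², x = 3.4 in, Ī = 146.7 in⁴.
Inner void (subtracted): 5.6 × 4.4, A = 24.64 in², x = 3.4 in, Ī = 64.39 in⁴.
By symmetry the centroid is at mid-width, x̄ = 3.4 in.
All pieces are centred on the vertical centroidal axis, so I = ΣĪ (holes subtracted) = 82.34 in⁴.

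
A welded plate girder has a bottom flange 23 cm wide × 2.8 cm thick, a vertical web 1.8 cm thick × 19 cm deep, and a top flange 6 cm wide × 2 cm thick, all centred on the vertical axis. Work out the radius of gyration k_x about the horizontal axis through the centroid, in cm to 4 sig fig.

k_x ≈ 7.984 cm

Split into non-overlapping primitives; take the origin at the lower-left of the bounding box.
Bottom plate: 23 × 2.8, A = 64.4 cm², y = 1.4 cm, Ī = 42.0747 cm⁴.
Web plate: 1.8 × 19, A = 34.2 cm², y = 12.3 cm, Ī = 1028.85 cm⁴.
Top plate: 6 × 2, A = 12 cm², y = 22.8 cm, Ī = 4 cm⁴.
Centroid: ȳ = ΣA·y / ΣA = 7.09241 cm.
Transfer each piece to the horizontal axis through the centroid using Ī + A·d² with d = y − 7.09241:
  bottom plate: d = -5.69241 cm → contributes +2128.86 cm⁴
  web plate: d = 5.20759 cm → contributes +1956.32 cm⁴
  top plate: d = 15.7076 cm → contributes +2964.74 cm⁴
Total I = 7049.92 cm⁴.
Radius of gyration: k = √(I/A) = √(7049.92 / 110.6) = 7.98389 cm.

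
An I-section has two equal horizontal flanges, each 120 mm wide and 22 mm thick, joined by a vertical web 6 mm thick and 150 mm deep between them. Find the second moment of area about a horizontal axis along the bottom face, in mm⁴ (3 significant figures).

Treat the section as a set of non-overlapping primitives; coordinates are from the bounding-box lower-left.
Bottom flange: 120 × 22, A = 2 640 mm², y = 11 mm, Ī = 106 480 mm⁴.
Web: 6 × 150, A = 900 mm², y = 97 mm, Ī = 1 687 500 mm⁴.
Top flange: 120 × 22, A = 2 640 mm², y = 183 mm, Ī = 106 480 mm⁴.
Transfer each piece to the bottom edge using Ī + A·d² with d = y − 0:
  bottom flange: d = 11 mm → contributes +425 920 mm⁴
  web: d = 97 mm → contributes +10 155 600 mm⁴
  top flange: d = 183 mm → contributes +88 517 440 mm⁴
Total I = 99 098 960 mm⁴.

I_base ≈ 9.91 × 10⁷ mm⁴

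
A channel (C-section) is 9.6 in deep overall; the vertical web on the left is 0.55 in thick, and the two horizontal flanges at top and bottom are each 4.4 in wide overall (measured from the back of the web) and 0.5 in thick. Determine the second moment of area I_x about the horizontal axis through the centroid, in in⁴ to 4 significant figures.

I_x ≈ 120.3 in⁴

Break the section into simple shapes (no overlaps), measuring from the bottom-left corner of the bounding box.
Web: 0.55 × 9.6, A = 5.28 in², y = 4.8 in, Ī = 40.5504 in⁴.
Top flange (beyond web): 3.85 × 0.5, A = 1.925 in², y = 9.35 in, Ī = 0.0401042 in⁴.
Bottom flange (beyond web): 3.85 × 0.5, A = 1.925 in², y = 0.25 in, Ī = 0.0401042 in⁴.
By symmetry the centroid is at mid-height, ȳ = 4.8 in.
Transfer each piece to the horizontal axis through the centroid using Ī + A·d² with d = y − 4.8:
  web: d = 0 in → contributes +40.5504 in⁴
  top flange (beyond web): d = 4.55 in → contributes +39.8924 in⁴
  bottom flange (beyond web): d = -4.55 in → contributes +39.8924 in⁴
Total I = 120.335 in⁴.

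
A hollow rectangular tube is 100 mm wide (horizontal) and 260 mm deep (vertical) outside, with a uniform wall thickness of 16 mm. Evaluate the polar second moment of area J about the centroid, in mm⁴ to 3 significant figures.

Split into non-overlapping primitives; take the origin at the lower-left of the bounding box.
Outer rectangle: 100 × 260, A = 26 000 mm², y = 130 mm, Ī = 146 466 667 mm⁴.
Inner void (subtracted): 68 × 228, A = 15 504 mm², y = 130 mm, Ī = 67 163 328 mm⁴.
By symmetry the centroid is at mid-height, ȳ = 130 mm.
All pieces are centred on the centroidal x-axis, so I = ΣĪ (holes subtracted) = 79 303 339 mm⁴.
Repeating about the centroidal y-axis gives I_y = 15 692 459 mm⁴.
Polar second moment: J = I_x + I_y = 94 995 797 mm⁴.

J ≈ 9.50 × 10⁷ mm⁴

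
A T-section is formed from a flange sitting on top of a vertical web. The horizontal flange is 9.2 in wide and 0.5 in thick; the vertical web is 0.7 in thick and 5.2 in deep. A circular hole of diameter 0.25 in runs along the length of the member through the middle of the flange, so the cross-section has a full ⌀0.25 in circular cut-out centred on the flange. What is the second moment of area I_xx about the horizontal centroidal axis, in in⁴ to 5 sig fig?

I_xx ≈ 24.725 in⁴

Decompose the section into non-overlapping parts with the origin at the bottom-left of its bounding rectangle.
Flange: 9.2 × 0.5, A = 4.6 in², y = 5.45 in, Ī = 0.09583333 in⁴.
Web: 0.7 × 5.2, A = 3.64 in², y = 2.6 in, Ī = 8.202133 in⁴.
Hole (subtracted): ⌀0.25, A = 0.04908739 in², y = 5.45 in, Ī = 0.0001917476 in⁴.
Centroid: ȳ = ΣA·y / ΣA = 4.183474 in.
Transfer each piece to the horizontal centroidal axis using Ī + A·d² with d = y − 4.183474:
  flange: d = 1.266526 in → contributes +7.474633 in⁴
  web: d = -1.583474 in → contributes +17.32904 in⁴
  hole: d = 1.266526 in → contributes −0.07893218 in⁴
Total I = 24.72474 in⁴.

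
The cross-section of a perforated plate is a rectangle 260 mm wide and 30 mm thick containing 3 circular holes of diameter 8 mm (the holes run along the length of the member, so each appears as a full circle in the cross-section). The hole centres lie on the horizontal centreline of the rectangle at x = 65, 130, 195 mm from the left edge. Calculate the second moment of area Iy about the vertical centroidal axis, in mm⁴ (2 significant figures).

Iy ≈ 4.4 × 10⁷ mm⁴

Break the section into simple shapes (no overlaps), measuring from the bottom-left corner of the bounding box.
Plate: 260 × 30, A = 7 800 mm², x = 130 mm, Ī = 43 940 000 mm⁴.
Hole 1 (subtracted): ⌀8, A = 50.27 mm², x = 65 mm, Ī = 201.1 mm⁴.
Hole 2 (subtracted): ⌀8, A = 50.27 mm², x = 130 mm, Ī = 201.1 mm⁴.
Hole 3 (subtracted): ⌀8, A = 50.27 mm², x = 195 mm, Ī = 201.1 mm⁴.
By symmetry the centroid is at mid-width, x̄ = 130 mm.
Transfer each piece to the vertical centroidal axis using Ī + A·d² with d = x − 130:
  plate: d = 0 mm → contributes +43 940 000 mm⁴
  hole 1: d = -65 mm → contributes −212 573 mm⁴
  hole 2: d = 0 mm → contributes −201.1 mm⁴
  hole 3: d = 65 mm → contributes −212 573 mm⁴
Total I = 43 514 653 mm⁴.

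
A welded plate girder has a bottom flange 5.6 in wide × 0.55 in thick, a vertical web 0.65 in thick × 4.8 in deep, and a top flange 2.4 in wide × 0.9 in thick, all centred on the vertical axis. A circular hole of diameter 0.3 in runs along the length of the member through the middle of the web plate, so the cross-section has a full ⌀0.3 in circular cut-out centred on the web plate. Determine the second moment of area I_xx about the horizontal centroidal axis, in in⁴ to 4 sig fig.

I_xx ≈ 45.27 in⁴

Break the section into simple shapes (no overlaps), measuring from the bottom-left corner of the bounding box.
Bottom plate: 5.6 × 0.55, A = 3.08 in², y = 0.275 in, Ī = 0.0776417 in⁴.
Web plate: 0.65 × 4.8, A = 3.12 in², y = 2.95 in, Ī = 5.9904 in⁴.
Top plate: 2.4 × 0.9, A = 2.16 in², y = 5.8 in, Ī = 0.1458 in⁴.
Hole (subtracted): ⌀0.3, A = 0.0706858 in², y = 2.95 in, Ī = 0.000397608 in⁴.
Centroid: ȳ = ΣA·y / ΣA = 2.69871 in.
Transfer each piece to the horizontal centroidal axis using Ī + A·d² with d = y − 2.69871:
  bottom plate: d = -2.42371 in → contributes +18.1707 in⁴
  web plate: d = 0.251287 in → contributes +6.18741 in⁴
  top plate: d = 3.10129 in → contributes +20.9206 in⁴
  hole: d = 0.251287 in → contributes −0.00486109 in⁴
Total I = 45.2739 in⁴.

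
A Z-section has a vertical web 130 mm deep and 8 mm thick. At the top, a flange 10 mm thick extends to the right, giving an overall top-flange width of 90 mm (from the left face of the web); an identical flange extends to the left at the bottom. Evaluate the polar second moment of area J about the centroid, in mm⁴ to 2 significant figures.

Treat the section as a set of non-overlapping primitives; coordinates are from the bounding-box lower-left.
Web: 8 × 130, A = 1 040 mm², y = 65 mm, Ī = 1 464 667 mm⁴.
Top flange (beyond web): 82 × 10, A = 820 mm², y = 125 mm, Ī = 6 833 mm⁴.
Bottom flange (beyond web): 82 × 10, A = 820 mm², y = 5 mm, Ī = 6 833 mm⁴.
Centroid: ȳ = ΣA·y / ΣA = 65 mm.
Transfer each piece to the centroidal x-axis using Ī + A·d² with d = y − 65:
  web: d = 0 mm → contributes +1 464 667 mm⁴
  top flange (beyond web): d = 60 mm → contributes +2 958 833 mm⁴
  bottom flange (beyond web): d = -60 mm → contributes +2 958 833 mm⁴
Total I = 7 382 333 mm⁴.
For the y-axis: x̄ = 86 mm.
Repeating about the centroidal y-axis gives I_y = 4 245 493 mm⁴.
Polar second moment: J = I_x + I_y = 11 627 827 mm⁴.

J ≈ 1.2 × 10⁷ mm⁴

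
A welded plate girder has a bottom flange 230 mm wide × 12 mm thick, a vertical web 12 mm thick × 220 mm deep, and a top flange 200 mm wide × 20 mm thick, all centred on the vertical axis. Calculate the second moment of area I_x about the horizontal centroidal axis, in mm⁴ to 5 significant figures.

Treat the section as a set of non-overlapping primitives; coordinates are from the bounding-box lower-left.
Bottom plate: 230 × 12, A = 2 760 mm², y = 6 mm, Ī = 33 120 mm⁴.
Web plate: 12 × 220, A = 2 640 mm², y = 122 mm, Ī = 10 648 000 mm⁴.
Top plate: 200 × 20, A = 4 000 mm², y = 242 mm, Ī = 133333.3 mm⁴.
Centroid: ȳ = ΣA·y / ΣA = 139.0043 mm.
Transfer each piece to the horizontal centroidal axis using Ī + A·d² with d = y − 139.0043:
  bottom plate: d = -133.0043 mm → contributes +48 857 884 mm⁴
  web plate: d = -17.00426 mm → contributes +11 411 342 mm⁴
  top plate: d = 102.9957 mm → contributes +42 565 827 mm⁴
Total I = 102 835 053 mm⁴.

I_x ≈ 1.0284 × 10⁸ mm⁴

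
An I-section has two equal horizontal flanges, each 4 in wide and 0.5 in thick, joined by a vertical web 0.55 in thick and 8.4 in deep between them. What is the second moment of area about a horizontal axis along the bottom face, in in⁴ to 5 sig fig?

I_base ≈ 296.87 in⁴

Break the section into simple shapes (no overlaps), measuring from the bottom-left corner of the bounding box.
Bottom flange: 4 × 0.5, A = 2 in², y = 0.25 in, Ī = 0.04166667 in⁴.
Web: 0.55 × 8.4, A = 4.62 in², y = 4.7 in, Ī = 27.1656 in⁴.
Top flange: 4 × 0.5, A = 2 in², y = 9.15 in, Ī = 0.04166667 in⁴.
Transfer each piece to the base of the section using Ī + A·d² with d = y − 0:
  bottom flange: d = 0.25 in → contributes +0.1666667 in⁴
  web: d = 4.7 in → contributes +129.2214 in⁴
  top flange: d = 9.15 in → contributes +167.4867 in⁴
Total I = 296.8747 in⁴.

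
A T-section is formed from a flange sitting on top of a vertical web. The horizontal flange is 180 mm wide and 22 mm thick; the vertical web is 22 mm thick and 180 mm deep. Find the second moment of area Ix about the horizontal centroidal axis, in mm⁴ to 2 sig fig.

Ix ≈ 3.1 × 10⁷ mm⁴

Break the section into simple shapes (no overlaps), measuring from the bottom-left corner of the bounding box.
Flange: 180 × 22, A = 3 960 mm², y = 191 mm, Ī = 159 720 mm⁴.
Web: 22 × 180, A = 3 960 mm², y = 90 mm, Ī = 10 692 000 mm⁴.
Centroid: ȳ = ΣA·y / ΣA = 140.5 mm.
Transfer each piece to the horizontal centroidal axis using Ī + A·d² with d = y − 140.5:
  flange: d = 50.5 mm → contributes +10 258 710 mm⁴
  web: d = -50.5 mm → contributes +20 790 990 mm⁴
Total I = 31 049 700 mm⁴.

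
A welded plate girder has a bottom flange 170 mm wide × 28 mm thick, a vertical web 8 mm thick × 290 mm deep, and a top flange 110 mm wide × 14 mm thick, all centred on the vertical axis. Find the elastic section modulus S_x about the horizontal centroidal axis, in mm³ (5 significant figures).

S_x ≈ 6.4108 × 10⁵ mm³

Split into non-overlapping primitives; take the origin at the lower-left of the bounding box.
Bottom plate: 170 × 28, A = 4 760 mm², y = 14 mm, Ī = 310986.7 mm⁴.
Web plate: 8 × 290, A = 2 320 mm², y = 173 mm, Ī = 16 259 333 mm⁴.
Top plate: 110 × 14, A = 1 540 mm², y = 325 mm, Ī = 25153.33 mm⁴.
Centroid: ȳ = ΣA·y / ΣA = 112.355 mm.
Transfer each piece to the horizontal centroidal axis using Ī + A·d² with d = y − 112.355:
  bottom plate: d = -98.35499 mm → contributes +46 357 816 mm⁴
  web plate: d = 60.64501 mm → contributes +24 791 870 mm⁴
  top plate: d = 212.645 mm → contributes +69 660 721 mm⁴
Total I = 140 810 407 mm⁴.
Extreme fibre distance c = 219.645 mm; S = I/c = 641081.7 mm³.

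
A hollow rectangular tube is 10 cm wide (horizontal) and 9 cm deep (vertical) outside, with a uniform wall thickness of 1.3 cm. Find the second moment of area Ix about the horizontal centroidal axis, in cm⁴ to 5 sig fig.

Break the section into simple shapes (no overlaps), measuring from the bottom-left corner of the bounding box.
Outer rectangle: 10 × 9, A = 90 cm², y = 4.5 cm, Ī = 607.5 cm⁴.
Inner void (subtracted): 7.4 × 6.4, A = 47.36 cm², y = 4.5 cm, Ī = 161.6555 cm⁴.
By symmetry the centroid is at mid-height, ȳ = 4.5 cm.
All pieces are centred on the horizontal centroidal axis, so I = ΣĪ (holes subtracted) = 445.8445 cm⁴.

Ix ≈ 445.84 cm⁴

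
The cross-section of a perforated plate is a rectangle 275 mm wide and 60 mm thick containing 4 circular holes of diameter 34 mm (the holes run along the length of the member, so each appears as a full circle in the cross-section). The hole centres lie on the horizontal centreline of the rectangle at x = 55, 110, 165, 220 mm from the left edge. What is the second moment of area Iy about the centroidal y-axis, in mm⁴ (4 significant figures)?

Iy ≈ 8.999 × 10⁷ mm⁴

Decompose the section into non-overlapping parts with the origin at the bottom-left of its bounding rectangle.
Plate: 275 × 60, A = 16 500 mm², x = 137.5 mm, Ī = 103 984 375 mm⁴.
Hole 1 (subtracted): ⌀34, A = 907.92 mm², x = 55 mm, Ī = 65597.2 mm⁴.
Hole 2 (subtracted): ⌀34, A = 907.92 mm², x = 110 mm, Ī = 65597.2 mm⁴.
Hole 3 (subtracted): ⌀34, A = 907.92 mm², x = 165 mm, Ī = 65597.2 mm⁴.
Hole 4 (subtracted): ⌀34, A = 907.92 mm², x = 220 mm, Ī = 65597.2 mm⁴.
By symmetry the centroid is at mid-width, x̄ = 137.5 mm.
Transfer each piece to the centroidal y-axis using Ī + A·d² with d = x − 137.5:
  plate: d = 0 mm → contributes +103 984 375 mm⁴
  hole 1: d = -82.5 mm → contributes −6 245 130 mm⁴
  hole 2: d = -27.5 mm → contributes −752 212 mm⁴
  hole 3: d = 27.5 mm → contributes −752 212 mm⁴
  hole 4: d = 82.5 mm → contributes −6 245 130 mm⁴
Total I = 89 989 692 mm⁴.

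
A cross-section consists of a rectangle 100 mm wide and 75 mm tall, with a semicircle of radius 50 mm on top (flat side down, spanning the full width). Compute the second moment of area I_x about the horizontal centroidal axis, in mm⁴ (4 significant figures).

I_x ≈ 1.309 × 10⁷ mm⁴

Split into non-overlapping primitives; take the origin at the lower-left of the bounding box.
Rectangular body: 100 × 75, A = 7 500 mm², y = 37.5 mm, Ī = 3 515 625 mm⁴.
Semicircular cap: semicircle r = 50, A = 3926.99 mm², y = 96.2207 mm, Ī = 685 981 mm⁴.
Centroid: ȳ = ΣA·y / ΣA = 57.6799 mm.
Transfer each piece to the horizontal centroidal axis using Ī + A·d² with d = y − 57.6799:
  rectangular body: d = -20.1799 mm → contributes +6 569 837 mm⁴
  semicircular cap: d = 38.5408 mm → contributes +6 519 095 mm⁴
Total I = 13 088 932 mm⁴.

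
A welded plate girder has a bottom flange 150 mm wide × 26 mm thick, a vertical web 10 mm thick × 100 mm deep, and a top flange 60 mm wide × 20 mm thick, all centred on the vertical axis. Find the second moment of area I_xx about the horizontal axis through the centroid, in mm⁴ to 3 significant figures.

I_xx ≈ 1.59 × 10⁷ mm⁴

Decompose the section into non-overlapping parts with the origin at the bottom-left of its bounding rectangle.
Bottom plate: 150 × 26, A = 3 900 mm², y = 13 mm, Ī = 219 700 mm⁴.
Web plate: 10 × 100, A = 1 000 mm², y = 76 mm, Ī = 833 333 mm⁴.
Top plate: 60 × 20, A = 1 200 mm², y = 136 mm, Ī = 40 000 mm⁴.
Centroid: ȳ = ΣA·y / ΣA = 47.525 mm.
Transfer each piece to the horizontal axis through the centroid using Ī + A·d² with d = y − 47.525:
  bottom plate: d = -34.525 mm → contributes +4 868 295 mm⁴
  web plate: d = 28.475 mm → contributes +1 644 182 mm⁴
  top plate: d = 88.475 mm → contributes +9 433 478 mm⁴
Total I = 15 945 955 mm⁴.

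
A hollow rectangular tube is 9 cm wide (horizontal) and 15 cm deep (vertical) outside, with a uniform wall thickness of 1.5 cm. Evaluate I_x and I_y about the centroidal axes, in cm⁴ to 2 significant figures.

Break the section into simple shapes (no overlaps), measuring from the bottom-left corner of the bounding box.
Outer rectangle: 9 × 15, A = 135 cm², y = 7.5 cm, Ī = 2 531 cm⁴.
Inner void (subtracted): 6 × 12, A = 72 cm², y = 7.5 cm, Ī = 864 cm⁴.
By symmetry the centroid is at mid-height, ȳ = 7.5 cm.
All pieces are centred on the centroidal x-axis, so I = ΣĪ (holes subtracted) = 1 667 cm⁴.
Repeating about the centroidal y-axis gives I_y = 695.3 cm⁴.

I_x ≈ 1700 cm⁴, I_y ≈ 700 cm⁴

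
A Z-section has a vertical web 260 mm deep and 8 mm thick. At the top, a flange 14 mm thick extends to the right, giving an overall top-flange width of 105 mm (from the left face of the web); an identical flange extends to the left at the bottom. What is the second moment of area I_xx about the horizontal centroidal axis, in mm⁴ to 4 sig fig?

Break the section into simple shapes (no overlaps), measuring from the bottom-left corner of the bounding box.
Web: 8 × 260, A = 2 080 mm², y = 130 mm, Ī = 11 717 333 mm⁴.
Top flange (beyond web): 97 × 14, A = 1 358 mm², y = 253 mm, Ī = 22180.7 mm⁴.
Bottom flange (beyond web): 97 × 14, A = 1 358 mm², y = 7 mm, Ī = 22180.7 mm⁴.
Centroid: ȳ = ΣA·y / ΣA = 130 mm.
Transfer each piece to the horizontal centroidal axis using Ī + A·d² with d = y − 130:
  web: d = 0 mm → contributes +11 717 333 mm⁴
  top flange (beyond web): d = 123 mm → contributes +20 567 363 mm⁴
  bottom flange (beyond web): d = -123 mm → contributes +20 567 363 mm⁴
Total I = 52 852 059 mm⁴.

I_xx ≈ 5.285 × 10⁷ mm⁴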